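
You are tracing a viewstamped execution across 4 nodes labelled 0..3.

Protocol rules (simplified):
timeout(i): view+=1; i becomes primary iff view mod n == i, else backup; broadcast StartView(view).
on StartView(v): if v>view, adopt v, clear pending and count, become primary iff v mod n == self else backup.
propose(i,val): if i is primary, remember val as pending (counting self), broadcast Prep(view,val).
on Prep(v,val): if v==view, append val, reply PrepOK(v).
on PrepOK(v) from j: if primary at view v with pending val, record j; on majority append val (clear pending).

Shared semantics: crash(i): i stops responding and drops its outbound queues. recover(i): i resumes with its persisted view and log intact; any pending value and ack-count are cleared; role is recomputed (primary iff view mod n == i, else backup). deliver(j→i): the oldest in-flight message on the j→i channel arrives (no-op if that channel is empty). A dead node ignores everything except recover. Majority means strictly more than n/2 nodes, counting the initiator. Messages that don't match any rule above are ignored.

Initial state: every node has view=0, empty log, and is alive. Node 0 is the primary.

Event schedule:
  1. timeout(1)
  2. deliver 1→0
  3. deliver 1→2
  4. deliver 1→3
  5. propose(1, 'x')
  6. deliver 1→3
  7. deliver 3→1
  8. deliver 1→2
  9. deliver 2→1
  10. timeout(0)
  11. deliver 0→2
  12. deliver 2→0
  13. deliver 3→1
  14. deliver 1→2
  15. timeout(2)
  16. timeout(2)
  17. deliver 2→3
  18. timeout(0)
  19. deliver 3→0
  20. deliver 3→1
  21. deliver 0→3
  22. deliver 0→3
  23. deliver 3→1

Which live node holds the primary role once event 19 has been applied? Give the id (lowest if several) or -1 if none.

1

1. timeout(1):  <1:prim v1 ->
2. deliver 1→0:  <0:back v1 ->
3. deliver 1→2:  <2:back v1 ->
4. deliver 1→3:  <3:back v1 ->
5. propose(1,'x'):  nop
6. deliver 1→3:  <3:back v1 x>
7. deliver 3→1:  nop
8. deliver 1→2:  <2:back v1 x>
9. deliver 2→1:  <1:prim v1 x>
10. timeout(0):  <0:back v2 ->
11. deliver 0→2:  <2:prim v2 x>
12. deliver 2→0:  nop
13. deliver 3→1:  nop
14. deliver 1→2:  nop
15. timeout(2):  <2:back v3 x>
16. timeout(2):  <2:back v4 x>
17. deliver 2→3:  <3:prim v3 x>
18. timeout(0):  <0:back v3 ->
19. deliver 3→0:  nop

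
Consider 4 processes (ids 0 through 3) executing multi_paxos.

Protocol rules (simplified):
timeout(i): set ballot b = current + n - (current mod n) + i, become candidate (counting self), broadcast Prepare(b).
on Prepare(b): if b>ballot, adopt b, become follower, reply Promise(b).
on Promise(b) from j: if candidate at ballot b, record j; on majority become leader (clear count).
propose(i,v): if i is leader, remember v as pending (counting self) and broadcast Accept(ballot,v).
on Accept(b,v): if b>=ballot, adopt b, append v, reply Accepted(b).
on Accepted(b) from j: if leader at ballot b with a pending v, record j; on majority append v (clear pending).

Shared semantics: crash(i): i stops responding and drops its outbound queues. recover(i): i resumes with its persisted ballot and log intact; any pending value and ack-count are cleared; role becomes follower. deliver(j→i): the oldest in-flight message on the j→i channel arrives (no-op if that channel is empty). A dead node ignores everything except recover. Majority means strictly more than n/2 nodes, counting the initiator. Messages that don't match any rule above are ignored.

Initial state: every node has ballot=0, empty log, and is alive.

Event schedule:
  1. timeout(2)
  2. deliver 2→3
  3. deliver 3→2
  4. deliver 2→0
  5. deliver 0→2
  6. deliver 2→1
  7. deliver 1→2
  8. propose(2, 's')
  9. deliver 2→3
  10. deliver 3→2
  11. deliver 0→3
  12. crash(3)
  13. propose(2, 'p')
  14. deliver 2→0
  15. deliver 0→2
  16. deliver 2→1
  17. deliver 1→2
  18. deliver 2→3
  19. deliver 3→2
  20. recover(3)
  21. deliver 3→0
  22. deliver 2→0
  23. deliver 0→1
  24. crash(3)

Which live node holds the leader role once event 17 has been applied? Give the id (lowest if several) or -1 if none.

2

1. timeout(2):  <2:cand b6 ->
2. deliver 2→3:  <3:foll b6 ->
3. deliver 3→2:  nop
4. deliver 2→0:  <0:foll b6 ->
5. deliver 0→2:  <2:lead b6 ->
6. deliver 2→1:  <1:foll b6 ->
7. deliver 1→2:  nop
8. propose(2,'s'):  nop
9. deliver 2→3:  <3:foll b6 s>
10. deliver 3→2:  nop
11. deliver 0→3:  nop
12. crash(3):  <3:✗foll b6 s>
13. propose(2,'p'):  nop
14. deliver 2→0:  <0:foll b6 s>
15. deliver 0→2:  nop
16. deliver 2→1:  <1:foll b6 s>
17. deliver 1→2:  <2:lead b6 p>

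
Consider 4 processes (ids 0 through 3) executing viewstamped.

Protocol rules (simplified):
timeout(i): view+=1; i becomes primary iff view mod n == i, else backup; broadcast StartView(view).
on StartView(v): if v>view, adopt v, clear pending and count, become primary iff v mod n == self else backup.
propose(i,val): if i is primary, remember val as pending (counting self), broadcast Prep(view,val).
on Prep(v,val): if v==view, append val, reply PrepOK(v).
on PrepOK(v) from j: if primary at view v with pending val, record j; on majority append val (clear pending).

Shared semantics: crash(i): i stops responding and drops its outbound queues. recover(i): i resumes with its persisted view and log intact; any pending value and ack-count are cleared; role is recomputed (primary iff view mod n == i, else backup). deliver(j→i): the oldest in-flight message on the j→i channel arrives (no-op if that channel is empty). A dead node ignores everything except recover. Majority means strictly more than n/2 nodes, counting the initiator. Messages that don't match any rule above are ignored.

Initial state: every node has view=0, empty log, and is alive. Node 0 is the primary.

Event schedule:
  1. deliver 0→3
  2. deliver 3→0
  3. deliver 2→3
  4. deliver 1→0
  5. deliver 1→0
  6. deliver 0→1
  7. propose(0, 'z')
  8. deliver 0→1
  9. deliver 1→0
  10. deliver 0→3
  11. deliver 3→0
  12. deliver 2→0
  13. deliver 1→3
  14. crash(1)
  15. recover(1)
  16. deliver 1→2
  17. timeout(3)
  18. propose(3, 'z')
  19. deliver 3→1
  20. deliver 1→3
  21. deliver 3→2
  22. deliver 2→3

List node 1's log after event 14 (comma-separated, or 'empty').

e1 deliver 0→3: ·
e2 deliver 3→0: ·
e3 deliver 2→3: ·
e4 deliver 1→0: ·
e5 deliver 1→0: ·
e6 deliver 0→1: ·
e7 propose(0,'z'): ·
e8 deliver 0→1: 1[back,v=0,z]
e9 deliver 1→0: ·
e10 deliver 0→3: 3[back,v=0,z]
e11 deliver 3→0: 0[prim,v=0,z]
e12 deliver 2→0: ·
e13 deliver 1→3: ·
e14 crash(1): 1[✗back,v=0,z]

z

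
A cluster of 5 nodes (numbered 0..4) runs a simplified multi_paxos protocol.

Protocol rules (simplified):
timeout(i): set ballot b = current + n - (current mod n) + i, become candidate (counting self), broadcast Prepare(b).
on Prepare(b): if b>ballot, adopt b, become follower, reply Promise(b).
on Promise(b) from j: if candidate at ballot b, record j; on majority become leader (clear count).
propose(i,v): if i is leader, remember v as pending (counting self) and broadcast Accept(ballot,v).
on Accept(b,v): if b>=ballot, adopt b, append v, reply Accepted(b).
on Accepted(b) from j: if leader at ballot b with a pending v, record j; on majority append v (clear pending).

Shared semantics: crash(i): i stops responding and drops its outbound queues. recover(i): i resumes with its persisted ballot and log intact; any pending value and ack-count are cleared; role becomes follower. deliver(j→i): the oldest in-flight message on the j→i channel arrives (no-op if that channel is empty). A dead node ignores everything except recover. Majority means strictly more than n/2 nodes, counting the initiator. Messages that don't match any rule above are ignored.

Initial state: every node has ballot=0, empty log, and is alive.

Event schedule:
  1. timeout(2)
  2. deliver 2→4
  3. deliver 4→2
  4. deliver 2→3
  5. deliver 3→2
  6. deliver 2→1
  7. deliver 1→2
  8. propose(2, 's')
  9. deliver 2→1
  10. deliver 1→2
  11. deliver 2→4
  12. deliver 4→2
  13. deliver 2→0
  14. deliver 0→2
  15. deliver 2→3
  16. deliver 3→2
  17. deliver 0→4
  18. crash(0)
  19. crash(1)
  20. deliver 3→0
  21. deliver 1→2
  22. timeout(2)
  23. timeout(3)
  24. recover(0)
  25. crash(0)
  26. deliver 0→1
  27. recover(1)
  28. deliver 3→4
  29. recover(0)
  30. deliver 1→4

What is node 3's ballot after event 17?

7

[1] timeout(2) → N2(cand b7 [-])
[2] deliver 2→4 → N4(foll b7 [-])
[3] deliver 4→2 → ∅
[4] deliver 2→3 → N3(foll b7 [-])
[5] deliver 3→2 → N2(lead b7 [-])
[6] deliver 2→1 → N1(foll b7 [-])
[7] deliver 1→2 → ∅
[8] propose(2,'s') → ∅
[9] deliver 2→1 → N1(foll b7 [s])
[10] deliver 1→2 → ∅
[11] deliver 2→4 → N4(foll b7 [s])
[12] deliver 4→2 → N2(lead b7 [s])
[13] deliver 2→0 → N0(foll b7 [-])
[14] deliver 0→2 → ∅
[15] deliver 2→3 → N3(foll b7 [s])
[16] deliver 3→2 → ∅
[17] deliver 0→4 → ∅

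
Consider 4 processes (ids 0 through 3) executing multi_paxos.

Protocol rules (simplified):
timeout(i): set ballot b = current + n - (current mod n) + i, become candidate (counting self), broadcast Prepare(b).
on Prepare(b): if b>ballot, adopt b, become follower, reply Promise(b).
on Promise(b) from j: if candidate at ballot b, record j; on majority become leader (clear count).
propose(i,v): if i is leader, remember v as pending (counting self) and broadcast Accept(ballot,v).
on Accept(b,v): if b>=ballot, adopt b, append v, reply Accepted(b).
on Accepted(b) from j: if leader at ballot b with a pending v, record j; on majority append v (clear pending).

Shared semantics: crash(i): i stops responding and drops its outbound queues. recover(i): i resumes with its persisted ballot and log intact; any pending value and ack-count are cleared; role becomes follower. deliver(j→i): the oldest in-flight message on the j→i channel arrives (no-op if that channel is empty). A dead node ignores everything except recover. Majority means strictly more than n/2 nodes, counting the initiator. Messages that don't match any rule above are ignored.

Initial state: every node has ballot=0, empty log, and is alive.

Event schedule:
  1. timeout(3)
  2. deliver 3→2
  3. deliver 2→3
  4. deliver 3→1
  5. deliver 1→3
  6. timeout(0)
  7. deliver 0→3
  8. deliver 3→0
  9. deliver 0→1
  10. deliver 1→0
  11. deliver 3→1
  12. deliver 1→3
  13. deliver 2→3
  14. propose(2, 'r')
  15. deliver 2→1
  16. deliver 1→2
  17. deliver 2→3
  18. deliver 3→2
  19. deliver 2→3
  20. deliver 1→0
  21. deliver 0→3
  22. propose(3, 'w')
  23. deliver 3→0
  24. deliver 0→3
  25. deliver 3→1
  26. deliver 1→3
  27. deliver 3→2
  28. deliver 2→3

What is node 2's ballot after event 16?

1. timeout(3):  <3:cand b7 ->
2. deliver 3→2:  <2:foll b7 ->
3. deliver 2→3:  nop
4. deliver 3→1:  <1:foll b7 ->
5. deliver 1→3:  <3:lead b7 ->
6. timeout(0):  <0:cand b4 ->
7. deliver 0→3:  nop
8. deliver 3→0:  <0:foll b7 ->
9. deliver 0→1:  nop
10. deliver 1→0:  nop
11. deliver 3→1:  nop
12. deliver 1→3:  nop
13. deliver 2→3:  nop
14. propose(2,'r'):  nop
15. deliver 2→1:  nop
16. deliver 1→2:  nop

7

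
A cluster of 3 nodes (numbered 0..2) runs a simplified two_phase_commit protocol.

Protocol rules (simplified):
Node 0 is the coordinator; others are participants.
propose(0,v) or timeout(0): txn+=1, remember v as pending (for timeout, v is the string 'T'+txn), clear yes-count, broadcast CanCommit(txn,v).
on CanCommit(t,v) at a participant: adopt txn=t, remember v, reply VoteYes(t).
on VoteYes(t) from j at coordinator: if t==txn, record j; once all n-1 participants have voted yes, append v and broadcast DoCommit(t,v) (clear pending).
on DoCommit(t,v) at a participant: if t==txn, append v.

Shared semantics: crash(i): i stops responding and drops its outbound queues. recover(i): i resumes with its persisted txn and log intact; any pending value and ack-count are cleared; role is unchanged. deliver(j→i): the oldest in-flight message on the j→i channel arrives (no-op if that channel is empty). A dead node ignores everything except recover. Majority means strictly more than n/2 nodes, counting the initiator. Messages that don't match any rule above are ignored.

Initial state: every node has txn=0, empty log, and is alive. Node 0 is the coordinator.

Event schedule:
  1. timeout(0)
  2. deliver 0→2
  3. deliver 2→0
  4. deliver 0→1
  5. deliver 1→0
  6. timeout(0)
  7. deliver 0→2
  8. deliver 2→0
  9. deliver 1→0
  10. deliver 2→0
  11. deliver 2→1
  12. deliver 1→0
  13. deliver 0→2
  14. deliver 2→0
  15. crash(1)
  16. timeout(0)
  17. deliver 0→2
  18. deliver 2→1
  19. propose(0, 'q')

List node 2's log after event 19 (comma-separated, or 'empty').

T1

e1 timeout(0): 0[coor,t=1,-]
e2 deliver 0→2: 2[part,t=1,-]
e3 deliver 2→0: ·
e4 deliver 0→1: 1[part,t=1,-]
e5 deliver 1→0: 0[coor,t=1,T1]
e6 timeout(0): 0[coor,t=2,T1]
e7 deliver 0→2: 2[part,t=1,T1]
e8 deliver 2→0: ·
e9 deliver 1→0: ·
e10 deliver 2→0: ·
e11 deliver 2→1: ·
e12 deliver 1→0: ·
e13 deliver 0→2: 2[part,t=2,T1]
e14 deliver 2→0: ·
e15 crash(1): 1[✗part,t=1,-]
e16 timeout(0): 0[coor,t=3,T1]
e17 deliver 0→2: 2[part,t=3,T1]
e18 deliver 2→1: ·
e19 propose(0,'q'): 0[coor,t=4,T1]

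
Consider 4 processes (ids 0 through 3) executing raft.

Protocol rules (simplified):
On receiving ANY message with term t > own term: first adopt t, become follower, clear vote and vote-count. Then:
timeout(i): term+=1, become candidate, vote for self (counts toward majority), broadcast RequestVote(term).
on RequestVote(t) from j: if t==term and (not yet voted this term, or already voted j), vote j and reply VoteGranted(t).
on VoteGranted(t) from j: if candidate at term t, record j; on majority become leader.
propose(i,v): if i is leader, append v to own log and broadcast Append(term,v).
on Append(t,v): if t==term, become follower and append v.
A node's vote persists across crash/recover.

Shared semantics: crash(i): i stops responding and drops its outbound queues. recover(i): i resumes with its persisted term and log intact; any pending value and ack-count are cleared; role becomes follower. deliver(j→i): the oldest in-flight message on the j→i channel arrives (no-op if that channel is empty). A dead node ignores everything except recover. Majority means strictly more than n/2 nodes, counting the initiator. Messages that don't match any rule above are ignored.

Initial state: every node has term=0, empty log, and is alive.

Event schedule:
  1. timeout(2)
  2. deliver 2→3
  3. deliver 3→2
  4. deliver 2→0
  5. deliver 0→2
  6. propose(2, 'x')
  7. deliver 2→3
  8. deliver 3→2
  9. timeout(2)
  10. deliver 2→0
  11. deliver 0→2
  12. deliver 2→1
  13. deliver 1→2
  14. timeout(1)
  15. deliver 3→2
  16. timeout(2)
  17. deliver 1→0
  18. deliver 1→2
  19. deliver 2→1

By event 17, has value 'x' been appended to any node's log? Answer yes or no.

yes

after 1 — timeout(2): n2:cand/t1/[-]
after 2 — deliver 2→3: n3:foll/t1/[-]
after 3 — deliver 3→2: ·
after 4 — deliver 2→0: n0:foll/t1/[-]
after 5 — deliver 0→2: n2:lead/t1/[-]
after 6 — propose(2,'x'): n2:lead/t1/[x]
after 7 — deliver 2→3: n3:foll/t1/[x]
after 8 — deliver 3→2: ·
after 9 — timeout(2): n2:cand/t2/[x]
after 10 — deliver 2→0: n0:foll/t1/[x]
after 11 — deliver 0→2: ·
after 12 — deliver 2→1: n1:foll/t1/[-]
after 13 — deliver 1→2: ·
after 14 — timeout(1): n1:cand/t2/[-]
after 15 — deliver 3→2: ·
after 16 — timeout(2): n2:cand/t3/[x]
after 17 — deliver 1→0: n0:foll/t2/[x]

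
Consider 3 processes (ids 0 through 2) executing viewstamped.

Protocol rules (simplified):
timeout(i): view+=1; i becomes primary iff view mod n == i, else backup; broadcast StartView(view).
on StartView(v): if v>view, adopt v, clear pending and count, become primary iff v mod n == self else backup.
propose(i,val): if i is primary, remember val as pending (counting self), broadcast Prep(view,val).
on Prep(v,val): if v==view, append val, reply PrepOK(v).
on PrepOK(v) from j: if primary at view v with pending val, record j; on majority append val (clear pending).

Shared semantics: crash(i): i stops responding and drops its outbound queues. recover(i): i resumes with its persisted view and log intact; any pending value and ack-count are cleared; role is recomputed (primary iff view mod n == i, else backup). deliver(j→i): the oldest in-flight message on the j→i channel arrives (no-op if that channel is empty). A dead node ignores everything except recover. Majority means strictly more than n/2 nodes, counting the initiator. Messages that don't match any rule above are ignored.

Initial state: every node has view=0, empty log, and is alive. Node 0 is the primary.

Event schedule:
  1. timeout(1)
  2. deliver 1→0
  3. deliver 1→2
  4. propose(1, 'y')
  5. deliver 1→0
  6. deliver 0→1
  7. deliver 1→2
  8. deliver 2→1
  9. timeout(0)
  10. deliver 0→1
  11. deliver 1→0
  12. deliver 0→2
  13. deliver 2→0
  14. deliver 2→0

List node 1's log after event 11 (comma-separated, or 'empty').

y

1. timeout(1):  <1:prim v1 ->
2. deliver 1→0:  <0:back v1 ->
3. deliver 1→2:  <2:back v1 ->
4. propose(1,'y'):  nop
5. deliver 1→0:  <0:back v1 y>
6. deliver 0→1:  <1:prim v1 y>
7. deliver 1→2:  <2:back v1 y>
8. deliver 2→1:  nop
9. timeout(0):  <0:back v2 y>
10. deliver 0→1:  <1:back v2 y>
11. deliver 1→0:  nop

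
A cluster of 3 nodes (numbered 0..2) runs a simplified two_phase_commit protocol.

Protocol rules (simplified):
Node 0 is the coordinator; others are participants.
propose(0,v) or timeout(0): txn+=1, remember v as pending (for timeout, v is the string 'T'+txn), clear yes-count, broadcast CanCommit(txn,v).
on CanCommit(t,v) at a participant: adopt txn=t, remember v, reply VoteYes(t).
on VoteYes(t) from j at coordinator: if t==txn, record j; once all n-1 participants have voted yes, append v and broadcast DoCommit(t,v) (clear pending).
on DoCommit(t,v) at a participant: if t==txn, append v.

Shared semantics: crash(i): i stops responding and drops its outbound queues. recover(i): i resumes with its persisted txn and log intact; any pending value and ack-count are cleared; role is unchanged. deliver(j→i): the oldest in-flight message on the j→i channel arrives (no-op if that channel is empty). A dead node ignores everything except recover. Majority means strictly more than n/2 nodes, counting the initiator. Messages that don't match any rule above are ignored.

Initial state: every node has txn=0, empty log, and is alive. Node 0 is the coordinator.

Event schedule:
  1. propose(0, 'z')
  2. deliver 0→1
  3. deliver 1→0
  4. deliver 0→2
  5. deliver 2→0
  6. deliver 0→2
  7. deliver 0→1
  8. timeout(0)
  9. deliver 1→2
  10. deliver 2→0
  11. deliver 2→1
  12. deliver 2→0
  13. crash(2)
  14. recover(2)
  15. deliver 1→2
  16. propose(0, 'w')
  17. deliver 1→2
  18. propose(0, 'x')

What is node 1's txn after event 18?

[1] propose(0,'z') → N0(coor t1 [-])
[2] deliver 0→1 → N1(part t1 [-])
[3] deliver 1→0 → ∅
[4] deliver 0→2 → N2(part t1 [-])
[5] deliver 2→0 → N0(coor t1 [z])
[6] deliver 0→2 → N2(part t1 [z])
[7] deliver 0→1 → N1(part t1 [z])
[8] timeout(0) → N0(coor t2 [z])
[9] deliver 1→2 → ∅
[10] deliver 2→0 → ∅
[11] deliver 2→1 → ∅
[12] deliver 2→0 → ∅
[13] crash(2) → N2(✗part t1 [z])
[14] recover(2) → N2(part t1 [z])
[15] deliver 1→2 → ∅
[16] propose(0,'w') → N0(coor t3 [z])
[17] deliver 1→2 → ∅
[18] propose(0,'x') → N0(coor t4 [z])

1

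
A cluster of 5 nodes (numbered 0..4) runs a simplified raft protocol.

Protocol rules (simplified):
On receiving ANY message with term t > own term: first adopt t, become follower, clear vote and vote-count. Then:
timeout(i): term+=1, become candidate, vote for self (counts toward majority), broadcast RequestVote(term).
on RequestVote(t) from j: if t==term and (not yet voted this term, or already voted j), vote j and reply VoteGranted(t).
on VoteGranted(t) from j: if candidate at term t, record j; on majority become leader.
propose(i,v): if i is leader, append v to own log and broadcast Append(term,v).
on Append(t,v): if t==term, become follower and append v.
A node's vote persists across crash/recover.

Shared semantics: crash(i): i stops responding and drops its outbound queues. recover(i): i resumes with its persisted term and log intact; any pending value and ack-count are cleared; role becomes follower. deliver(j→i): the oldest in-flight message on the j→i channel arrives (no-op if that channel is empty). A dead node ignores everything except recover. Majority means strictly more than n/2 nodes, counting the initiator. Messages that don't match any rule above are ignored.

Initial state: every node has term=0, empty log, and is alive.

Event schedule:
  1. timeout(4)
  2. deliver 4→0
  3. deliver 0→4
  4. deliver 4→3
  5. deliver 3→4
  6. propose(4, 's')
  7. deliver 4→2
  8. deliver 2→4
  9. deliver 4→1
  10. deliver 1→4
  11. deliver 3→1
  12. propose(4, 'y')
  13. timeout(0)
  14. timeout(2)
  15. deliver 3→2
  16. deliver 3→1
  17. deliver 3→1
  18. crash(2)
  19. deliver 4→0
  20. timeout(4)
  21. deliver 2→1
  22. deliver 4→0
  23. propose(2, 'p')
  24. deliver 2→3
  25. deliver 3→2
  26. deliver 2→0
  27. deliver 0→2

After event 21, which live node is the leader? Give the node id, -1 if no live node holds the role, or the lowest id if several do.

-1

after 1 — timeout(4): n4:cand/t1/[-]
after 2 — deliver 4→0: n0:foll/t1/[-]
after 3 — deliver 0→4: ·
after 4 — deliver 4→3: n3:foll/t1/[-]
after 5 — deliver 3→4: n4:lead/t1/[-]
after 6 — propose(4,'s'): n4:lead/t1/[s]
after 7 — deliver 4→2: n2:foll/t1/[-]
after 8 — deliver 2→4: ·
after 9 — deliver 4→1: n1:foll/t1/[-]
after 10 — deliver 1→4: ·
after 11 — deliver 3→1: ·
after 12 — propose(4,'y'): n4:lead/t1/[s,y]
after 13 — timeout(0): n0:cand/t2/[-]
after 14 — timeout(2): n2:cand/t2/[-]
after 15 — deliver 3→2: ·
after 16 — deliver 3→1: ·
after 17 — deliver 3→1: ·
after 18 — crash(2): n2:✗cand/t2/[-]
after 19 — deliver 4→0: ·
after 20 — timeout(4): n4:cand/t2/[s,y]
after 21 — deliver 2→1: ·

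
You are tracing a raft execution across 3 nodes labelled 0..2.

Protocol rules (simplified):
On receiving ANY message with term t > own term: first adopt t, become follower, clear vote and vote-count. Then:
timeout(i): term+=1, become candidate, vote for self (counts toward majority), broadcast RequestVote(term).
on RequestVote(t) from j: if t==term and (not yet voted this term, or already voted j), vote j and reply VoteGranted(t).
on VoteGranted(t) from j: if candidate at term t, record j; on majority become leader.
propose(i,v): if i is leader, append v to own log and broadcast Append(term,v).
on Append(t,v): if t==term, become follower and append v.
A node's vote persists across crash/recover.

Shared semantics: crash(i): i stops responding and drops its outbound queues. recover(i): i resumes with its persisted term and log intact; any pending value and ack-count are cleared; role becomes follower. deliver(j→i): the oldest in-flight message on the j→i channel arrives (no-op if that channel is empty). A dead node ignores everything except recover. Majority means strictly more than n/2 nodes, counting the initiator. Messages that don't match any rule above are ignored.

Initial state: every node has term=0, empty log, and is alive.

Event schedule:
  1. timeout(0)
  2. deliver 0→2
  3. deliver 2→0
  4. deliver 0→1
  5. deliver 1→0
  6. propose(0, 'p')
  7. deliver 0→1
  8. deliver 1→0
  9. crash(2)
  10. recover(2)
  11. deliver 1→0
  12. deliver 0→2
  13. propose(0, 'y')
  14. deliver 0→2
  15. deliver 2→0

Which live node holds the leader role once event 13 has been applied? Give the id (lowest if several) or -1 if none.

step 1 timeout(0): 0={cand,t=1,log=-}
step 2 deliver 0→2: 2={foll,t=1,log=-}
step 3 deliver 2→0: 0={lead,t=1,log=-}
step 4 deliver 0→1: 1={foll,t=1,log=-}
step 5 deliver 1→0: —
step 6 propose(0,'p'): 0={lead,t=1,log=p}
step 7 deliver 0→1: 1={foll,t=1,log=p}
step 8 deliver 1→0: —
step 9 crash(2): 2={✗foll,t=1,log=-}
step 10 recover(2): 2={foll,t=1,log=-}
step 11 deliver 1→0: —
step 12 deliver 0→2: 2={foll,t=1,log=p}
step 13 propose(0,'y'): 0={lead,t=1,log=p,y}

0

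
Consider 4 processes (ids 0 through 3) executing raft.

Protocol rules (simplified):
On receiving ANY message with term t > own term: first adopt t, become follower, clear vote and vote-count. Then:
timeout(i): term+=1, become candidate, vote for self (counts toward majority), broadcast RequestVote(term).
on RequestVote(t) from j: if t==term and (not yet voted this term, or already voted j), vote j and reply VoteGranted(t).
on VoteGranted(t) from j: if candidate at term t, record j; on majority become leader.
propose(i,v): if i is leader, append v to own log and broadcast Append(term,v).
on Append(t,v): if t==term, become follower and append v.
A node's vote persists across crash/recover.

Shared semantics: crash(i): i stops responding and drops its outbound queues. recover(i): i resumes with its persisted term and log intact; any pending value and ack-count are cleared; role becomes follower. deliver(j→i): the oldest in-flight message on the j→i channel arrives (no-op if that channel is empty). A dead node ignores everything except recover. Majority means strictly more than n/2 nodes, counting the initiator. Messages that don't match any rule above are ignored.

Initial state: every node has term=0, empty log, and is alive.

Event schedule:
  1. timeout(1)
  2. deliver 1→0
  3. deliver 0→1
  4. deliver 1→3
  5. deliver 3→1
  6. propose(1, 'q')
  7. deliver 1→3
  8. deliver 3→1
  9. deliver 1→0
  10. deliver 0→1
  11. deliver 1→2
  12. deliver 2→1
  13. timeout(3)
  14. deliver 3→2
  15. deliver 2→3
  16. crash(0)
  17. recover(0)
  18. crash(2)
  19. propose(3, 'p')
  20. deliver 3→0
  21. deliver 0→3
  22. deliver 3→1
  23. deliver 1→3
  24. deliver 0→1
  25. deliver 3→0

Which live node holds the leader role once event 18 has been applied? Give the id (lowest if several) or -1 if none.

1

after 1 — timeout(1): n1:cand/t1/[-]
after 2 — deliver 1→0: n0:foll/t1/[-]
after 3 — deliver 0→1: ·
after 4 — deliver 1→3: n3:foll/t1/[-]
after 5 — deliver 3→1: n1:lead/t1/[-]
after 6 — propose(1,'q'): n1:lead/t1/[q]
after 7 — deliver 1→3: n3:foll/t1/[q]
after 8 — deliver 3→1: ·
after 9 — deliver 1→0: n0:foll/t1/[q]
after 10 — deliver 0→1: ·
after 11 — deliver 1→2: n2:foll/t1/[-]
after 12 — deliver 2→1: ·
after 13 — timeout(3): n3:cand/t2/[q]
after 14 — deliver 3→2: n2:foll/t2/[-]
after 15 — deliver 2→3: ·
after 16 — crash(0): n0:✗foll/t1/[q]
after 17 — recover(0): n0:foll/t1/[q]
after 18 — crash(2): n2:✗foll/t2/[-]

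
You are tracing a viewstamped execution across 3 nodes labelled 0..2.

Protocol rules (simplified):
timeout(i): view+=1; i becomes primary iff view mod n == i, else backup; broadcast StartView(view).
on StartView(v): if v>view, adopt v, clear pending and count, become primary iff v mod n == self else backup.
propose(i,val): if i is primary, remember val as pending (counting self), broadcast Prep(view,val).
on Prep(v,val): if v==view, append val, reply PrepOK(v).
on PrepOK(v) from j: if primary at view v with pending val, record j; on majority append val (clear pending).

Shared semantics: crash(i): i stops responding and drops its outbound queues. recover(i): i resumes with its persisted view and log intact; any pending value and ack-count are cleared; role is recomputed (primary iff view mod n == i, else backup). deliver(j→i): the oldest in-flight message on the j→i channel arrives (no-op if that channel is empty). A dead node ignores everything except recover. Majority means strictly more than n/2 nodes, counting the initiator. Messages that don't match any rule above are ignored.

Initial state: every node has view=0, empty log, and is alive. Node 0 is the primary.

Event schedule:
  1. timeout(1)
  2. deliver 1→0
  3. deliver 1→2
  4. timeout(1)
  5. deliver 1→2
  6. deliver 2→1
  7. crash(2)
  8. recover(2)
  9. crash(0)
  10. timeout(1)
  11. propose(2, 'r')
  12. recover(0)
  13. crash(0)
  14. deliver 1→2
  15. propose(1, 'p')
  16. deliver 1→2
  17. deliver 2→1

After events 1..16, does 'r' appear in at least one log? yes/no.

no

after 1 — timeout(1): n1:prim/v1/[-]
after 2 — deliver 1→0: n0:back/v1/[-]
after 3 — deliver 1→2: n2:back/v1/[-]
after 4 — timeout(1): n1:back/v2/[-]
after 5 — deliver 1→2: n2:prim/v2/[-]
after 6 — deliver 2→1: ·
after 7 — crash(2): n2:✗prim/v2/[-]
after 8 — recover(2): n2:prim/v2/[-]
after 9 — crash(0): n0:✗back/v1/[-]
after 10 — timeout(1): n1:back/v3/[-]
after 11 — propose(2,'r'): ·
after 12 — recover(0): n0:back/v1/[-]
after 13 — crash(0): n0:✗back/v1/[-]
after 14 — deliver 1→2: n2:back/v3/[-]
after 15 — propose(1,'p'): ·
after 16 — deliver 1→2: ·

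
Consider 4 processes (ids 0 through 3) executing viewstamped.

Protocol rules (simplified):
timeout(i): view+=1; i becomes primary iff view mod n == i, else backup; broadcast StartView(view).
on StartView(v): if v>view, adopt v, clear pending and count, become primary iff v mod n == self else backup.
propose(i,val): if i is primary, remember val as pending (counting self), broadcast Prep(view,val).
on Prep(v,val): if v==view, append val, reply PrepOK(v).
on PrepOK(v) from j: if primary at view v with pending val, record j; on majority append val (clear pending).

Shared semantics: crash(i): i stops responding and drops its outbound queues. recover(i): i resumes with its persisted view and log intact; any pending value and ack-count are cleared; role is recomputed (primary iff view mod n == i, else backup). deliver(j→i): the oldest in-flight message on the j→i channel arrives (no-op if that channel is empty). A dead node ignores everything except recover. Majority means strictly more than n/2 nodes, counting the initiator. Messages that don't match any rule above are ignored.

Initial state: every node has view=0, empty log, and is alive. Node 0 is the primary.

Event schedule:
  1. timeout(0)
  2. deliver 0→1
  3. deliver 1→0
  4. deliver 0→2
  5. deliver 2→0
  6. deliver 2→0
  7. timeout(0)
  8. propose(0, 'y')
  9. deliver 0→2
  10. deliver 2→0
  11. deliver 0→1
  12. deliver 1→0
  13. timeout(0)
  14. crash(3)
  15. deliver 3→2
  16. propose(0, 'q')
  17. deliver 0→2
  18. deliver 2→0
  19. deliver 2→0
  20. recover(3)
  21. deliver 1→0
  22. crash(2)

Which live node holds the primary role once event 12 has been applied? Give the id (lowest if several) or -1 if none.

1. timeout(0):  <0:back v1 ->
2. deliver 0→1:  <1:prim v1 ->
3. deliver 1→0:  nop
4. deliver 0→2:  <2:back v1 ->
5. deliver 2→0:  nop
6. deliver 2→0:  nop
7. timeout(0):  <0:back v2 ->
8. propose(0,'y'):  nop
9. deliver 0→2:  <2:prim v2 ->
10. deliver 2→0:  nop
11. deliver 0→1:  <1:back v2 ->
12. deliver 1→0:  nop

2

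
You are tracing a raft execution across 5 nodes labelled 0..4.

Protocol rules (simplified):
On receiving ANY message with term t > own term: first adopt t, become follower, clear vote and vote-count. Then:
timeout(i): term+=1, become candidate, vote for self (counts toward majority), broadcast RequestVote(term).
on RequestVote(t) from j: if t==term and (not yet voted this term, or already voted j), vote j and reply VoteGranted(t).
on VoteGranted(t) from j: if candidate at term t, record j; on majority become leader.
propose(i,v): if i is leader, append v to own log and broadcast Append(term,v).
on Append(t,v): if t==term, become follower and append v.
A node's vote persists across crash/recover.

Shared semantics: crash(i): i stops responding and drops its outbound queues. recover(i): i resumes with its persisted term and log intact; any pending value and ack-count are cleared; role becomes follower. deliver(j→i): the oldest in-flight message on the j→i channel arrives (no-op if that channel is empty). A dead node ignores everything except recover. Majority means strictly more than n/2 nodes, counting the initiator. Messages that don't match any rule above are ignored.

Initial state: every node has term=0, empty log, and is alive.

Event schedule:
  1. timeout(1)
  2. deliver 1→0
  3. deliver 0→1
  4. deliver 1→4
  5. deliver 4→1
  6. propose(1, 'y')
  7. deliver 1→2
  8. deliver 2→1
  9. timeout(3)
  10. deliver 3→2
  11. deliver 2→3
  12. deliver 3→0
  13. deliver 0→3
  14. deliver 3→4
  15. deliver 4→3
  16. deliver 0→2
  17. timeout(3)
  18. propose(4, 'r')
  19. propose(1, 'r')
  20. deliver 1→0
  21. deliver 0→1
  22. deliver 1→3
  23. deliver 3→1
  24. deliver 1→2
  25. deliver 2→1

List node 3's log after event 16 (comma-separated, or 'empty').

empty

after 1 — timeout(1): n1:cand/t1/[-]
after 2 — deliver 1→0: n0:foll/t1/[-]
after 3 — deliver 0→1: ·
after 4 — deliver 1→4: n4:foll/t1/[-]
after 5 — deliver 4→1: n1:lead/t1/[-]
after 6 — propose(1,'y'): n1:lead/t1/[y]
after 7 — deliver 1→2: n2:foll/t1/[-]
after 8 — deliver 2→1: ·
after 9 — timeout(3): n3:cand/t1/[-]
after 10 — deliver 3→2: ·
after 11 — deliver 2→3: ·
after 12 — deliver 3→0: ·
after 13 — deliver 0→3: ·
after 14 — deliver 3→4: ·
after 15 — deliver 4→3: ·
after 16 — deliver 0→2: ·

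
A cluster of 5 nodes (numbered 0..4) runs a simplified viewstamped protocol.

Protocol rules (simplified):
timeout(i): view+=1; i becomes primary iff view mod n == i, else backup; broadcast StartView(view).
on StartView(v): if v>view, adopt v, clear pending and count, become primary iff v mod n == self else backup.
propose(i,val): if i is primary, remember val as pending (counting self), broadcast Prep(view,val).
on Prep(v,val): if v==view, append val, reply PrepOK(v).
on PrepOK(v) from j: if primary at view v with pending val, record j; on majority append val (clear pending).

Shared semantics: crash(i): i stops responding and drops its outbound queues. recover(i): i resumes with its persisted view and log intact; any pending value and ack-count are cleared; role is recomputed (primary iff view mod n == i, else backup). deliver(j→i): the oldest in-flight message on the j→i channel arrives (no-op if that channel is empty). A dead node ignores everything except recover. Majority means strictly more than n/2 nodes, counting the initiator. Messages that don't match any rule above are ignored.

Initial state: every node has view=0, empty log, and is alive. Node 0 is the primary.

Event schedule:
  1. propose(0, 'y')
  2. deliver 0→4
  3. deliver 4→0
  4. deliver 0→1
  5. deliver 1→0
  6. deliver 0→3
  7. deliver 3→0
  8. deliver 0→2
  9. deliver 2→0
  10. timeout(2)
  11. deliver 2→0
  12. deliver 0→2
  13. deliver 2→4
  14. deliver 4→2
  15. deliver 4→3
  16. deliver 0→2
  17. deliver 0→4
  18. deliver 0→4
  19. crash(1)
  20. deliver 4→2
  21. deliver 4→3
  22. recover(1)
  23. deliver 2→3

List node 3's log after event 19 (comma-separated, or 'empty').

y

step 1 propose(0,'y'): —
step 2 deliver 0→4: 4={back,v=0,log=y}
step 3 deliver 4→0: —
step 4 deliver 0→1: 1={back,v=0,log=y}
step 5 deliver 1→0: 0={prim,v=0,log=y}
step 6 deliver 0→3: 3={back,v=0,log=y}
step 7 deliver 3→0: —
step 8 deliver 0→2: 2={back,v=0,log=y}
step 9 deliver 2→0: —
step 10 timeout(2): 2={back,v=1,log=y}
step 11 deliver 2→0: 0={back,v=1,log=y}
step 12 deliver 0→2: —
step 13 deliver 2→4: 4={back,v=1,log=y}
step 14 deliver 4→2: —
step 15 deliver 4→3: —
step 16 deliver 0→2: —
step 17 deliver 0→4: —
step 18 deliver 0→4: —
step 19 crash(1): 1={✗back,v=0,log=y}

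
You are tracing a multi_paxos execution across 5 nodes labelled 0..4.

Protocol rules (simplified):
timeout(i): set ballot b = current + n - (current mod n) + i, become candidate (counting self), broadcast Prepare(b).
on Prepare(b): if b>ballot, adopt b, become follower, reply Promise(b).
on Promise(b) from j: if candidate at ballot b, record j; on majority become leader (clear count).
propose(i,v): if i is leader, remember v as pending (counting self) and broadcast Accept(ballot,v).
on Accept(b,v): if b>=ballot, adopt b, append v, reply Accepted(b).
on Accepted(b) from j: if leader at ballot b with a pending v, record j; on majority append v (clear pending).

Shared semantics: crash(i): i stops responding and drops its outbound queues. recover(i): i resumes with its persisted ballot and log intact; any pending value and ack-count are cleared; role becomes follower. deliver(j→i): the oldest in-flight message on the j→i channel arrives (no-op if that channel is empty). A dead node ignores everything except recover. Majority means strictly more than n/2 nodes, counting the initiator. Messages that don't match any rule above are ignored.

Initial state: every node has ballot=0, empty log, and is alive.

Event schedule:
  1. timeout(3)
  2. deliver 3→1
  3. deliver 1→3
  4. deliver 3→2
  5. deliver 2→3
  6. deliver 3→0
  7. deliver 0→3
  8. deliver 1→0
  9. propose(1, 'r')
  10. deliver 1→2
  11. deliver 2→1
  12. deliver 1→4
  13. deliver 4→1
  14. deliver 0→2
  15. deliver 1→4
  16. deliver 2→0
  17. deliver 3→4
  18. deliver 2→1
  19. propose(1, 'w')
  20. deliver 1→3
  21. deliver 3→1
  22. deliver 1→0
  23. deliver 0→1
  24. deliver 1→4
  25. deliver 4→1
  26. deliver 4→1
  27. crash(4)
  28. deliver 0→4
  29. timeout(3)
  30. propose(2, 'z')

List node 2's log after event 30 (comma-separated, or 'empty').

step 1 timeout(3): 3={cand,b=8,log=-}
step 2 deliver 3→1: 1={foll,b=8,log=-}
step 3 deliver 1→3: —
step 4 deliver 3→2: 2={foll,b=8,log=-}
step 5 deliver 2→3: 3={lead,b=8,log=-}
step 6 deliver 3→0: 0={foll,b=8,log=-}
step 7 deliver 0→3: —
step 8 deliver 1→0: —
step 9 propose(1,'r'): —
step 10 deliver 1→2: —
step 11 deliver 2→1: —
step 12 deliver 1→4: —
step 13 deliver 4→1: —
step 14 deliver 0→2: —
step 15 deliver 1→4: —
step 16 deliver 2→0: —
step 17 deliver 3→4: 4={foll,b=8,log=-}
step 18 deliver 2→1: —
step 19 propose(1,'w'): —
step 20 deliver 1→3: —
step 21 deliver 3→1: —
step 22 deliver 1→0: —
step 23 deliver 0→1: —
step 24 deliver 1→4: —
step 25 deliver 4→1: —
step 26 deliver 4→1: —
step 27 crash(4): 4={✗foll,b=8,log=-}
step 28 deliver 0→4: —
step 29 timeout(3): 3={cand,b=13,log=-}
step 30 propose(2,'z'): —

empty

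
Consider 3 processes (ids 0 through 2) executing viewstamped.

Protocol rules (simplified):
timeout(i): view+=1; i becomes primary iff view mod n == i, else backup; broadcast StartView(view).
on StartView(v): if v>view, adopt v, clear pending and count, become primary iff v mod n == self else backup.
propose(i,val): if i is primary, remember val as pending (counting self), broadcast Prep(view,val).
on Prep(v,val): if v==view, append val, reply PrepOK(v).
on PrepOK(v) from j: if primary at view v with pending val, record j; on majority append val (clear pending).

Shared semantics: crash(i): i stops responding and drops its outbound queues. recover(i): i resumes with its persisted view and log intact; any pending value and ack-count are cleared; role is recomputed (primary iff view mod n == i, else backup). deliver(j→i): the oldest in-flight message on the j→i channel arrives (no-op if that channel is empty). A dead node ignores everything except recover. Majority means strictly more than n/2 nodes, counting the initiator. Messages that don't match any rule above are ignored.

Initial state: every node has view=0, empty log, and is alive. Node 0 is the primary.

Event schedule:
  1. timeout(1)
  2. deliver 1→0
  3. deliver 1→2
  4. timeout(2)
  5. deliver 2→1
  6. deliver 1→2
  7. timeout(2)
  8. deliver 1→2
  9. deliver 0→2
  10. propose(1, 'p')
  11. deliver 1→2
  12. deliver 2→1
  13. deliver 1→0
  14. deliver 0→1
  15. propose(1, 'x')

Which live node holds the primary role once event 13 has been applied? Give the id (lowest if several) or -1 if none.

1. timeout(1):  <1:prim v1 ->
2. deliver 1→0:  <0:back v1 ->
3. deliver 1→2:  <2:back v1 ->
4. timeout(2):  <2:prim v2 ->
5. deliver 2→1:  <1:back v2 ->
6. deliver 1→2:  nop
7. timeout(2):  <2:back v3 ->
8. deliver 1→2:  nop
9. deliver 0→2:  nop
10. propose(1,'p'):  nop
11. deliver 1→2:  nop
12. deliver 2→1:  <1:back v3 ->
13. deliver 1→0:  nop

-1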